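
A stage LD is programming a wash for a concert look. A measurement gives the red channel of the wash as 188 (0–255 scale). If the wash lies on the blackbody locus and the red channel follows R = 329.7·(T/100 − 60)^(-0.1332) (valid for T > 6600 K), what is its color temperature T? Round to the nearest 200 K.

12800 K

(t − 60)^(-0.1332) = 188/329.7 = 0.57022.
t − 60 = 0.57022^(1/-0.1332) = 0.57022^(-7.508) = 67.848, so t = 127.848.
T = 100·t = 12785 K → 12800 K to the nearest 200 K.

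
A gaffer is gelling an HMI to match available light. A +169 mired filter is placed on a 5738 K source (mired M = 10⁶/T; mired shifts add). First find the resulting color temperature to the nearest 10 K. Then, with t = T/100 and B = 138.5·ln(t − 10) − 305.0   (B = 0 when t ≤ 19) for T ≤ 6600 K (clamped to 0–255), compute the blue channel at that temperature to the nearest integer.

104

M_in = 10⁶/5738 = 174.28; M_out = 174.28 + (+169) = 343.28.
T_out = 10⁶/343.28 = 2913.1 K → 2910 K; t = 29.1.
B = 138.5·ln(29.1 − 10) − 305.0 = 138.5·ln 19.1 − 305.0 = 138.5·2.9497 − 305.0 = 103.532.
Rounded: 104.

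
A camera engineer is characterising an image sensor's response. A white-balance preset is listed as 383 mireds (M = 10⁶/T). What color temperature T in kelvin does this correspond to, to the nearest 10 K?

2610 K

T = 10⁶ / 383 = 2610.97 K → 2610 K.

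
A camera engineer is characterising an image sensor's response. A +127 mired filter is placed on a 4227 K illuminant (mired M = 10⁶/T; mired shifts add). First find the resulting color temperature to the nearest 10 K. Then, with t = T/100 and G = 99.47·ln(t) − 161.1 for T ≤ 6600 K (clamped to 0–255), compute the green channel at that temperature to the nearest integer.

M_in = 10⁶/4227 = 236.57; M_out = 236.57 + (+127) = 363.57.
T_out = 10⁶/363.57 = 2750.5 K → 2750 K; t = 27.5.
G = 99.47·ln 27.5 − 161.1 = 99.47·3.3142 − 161.1 = 168.562.
Rounded: 169.

169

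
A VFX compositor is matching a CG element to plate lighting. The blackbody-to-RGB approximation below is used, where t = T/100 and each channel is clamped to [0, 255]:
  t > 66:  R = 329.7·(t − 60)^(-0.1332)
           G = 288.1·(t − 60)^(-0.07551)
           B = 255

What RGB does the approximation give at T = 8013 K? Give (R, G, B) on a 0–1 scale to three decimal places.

(0.867, 0.901, 1.000)

t = 8013/100 = 80.13; the t > 66 branch applies.
R = 329.7·(80.13 − 60)^(-0.1332) = 329.7·20.13^(-0.1332) = 329.7·0.67039 = 221.028.
G = 288.1·(80.13 − 60)^(-0.07551) = 288.1·20.13^(-0.07551) = 288.1·0.79716 = 229.662.
B = 255 by definition for t > 66.
Dividing each by 255: (0.8668, 0.9006, 1.0000) → (0.867, 0.901, 1.000).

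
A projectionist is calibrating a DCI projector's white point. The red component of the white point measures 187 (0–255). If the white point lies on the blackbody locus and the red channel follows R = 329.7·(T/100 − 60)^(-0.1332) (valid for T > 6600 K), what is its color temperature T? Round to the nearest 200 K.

13000 K

(t − 60)^(-0.1332) = 187/329.7 = 0.56718.
t − 60 = 0.56718^(1/-0.1332) = 0.56718^(-7.508) = 70.620, so t = 130.620.
T = 100·t = 13062 K → 13000 K to the nearest 200 K.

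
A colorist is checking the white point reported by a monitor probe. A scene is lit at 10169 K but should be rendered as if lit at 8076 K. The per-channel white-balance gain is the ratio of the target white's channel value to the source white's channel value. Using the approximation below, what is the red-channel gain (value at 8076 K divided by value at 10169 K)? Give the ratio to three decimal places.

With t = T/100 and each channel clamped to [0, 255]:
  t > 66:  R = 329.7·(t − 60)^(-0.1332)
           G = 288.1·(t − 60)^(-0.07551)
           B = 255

At 10169 K (t = 101.69):
  R = 329.7·(101.69 − 60)^(-0.1332) = 329.7·41.69^(-0.1332) = 329.7·0.60843 = 200.600.
At 8076 K (t = 80.76):
  R = 329.7·(80.76 − 60)^(-0.1332) = 329.7·20.76^(-0.1332) = 329.7·0.66764 = 220.122.
Gain = 220.122 / 200.600 = 1.0973 → 1.097.

1.097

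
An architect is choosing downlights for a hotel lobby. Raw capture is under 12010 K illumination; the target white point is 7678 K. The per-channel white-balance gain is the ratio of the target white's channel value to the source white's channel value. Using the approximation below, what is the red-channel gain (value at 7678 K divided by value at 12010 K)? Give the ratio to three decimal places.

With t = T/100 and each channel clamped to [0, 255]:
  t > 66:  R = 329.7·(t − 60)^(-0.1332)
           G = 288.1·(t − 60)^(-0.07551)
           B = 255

1.185

At 12010 K (t = 120.1):
  R = 329.7·(120.1 − 60)^(-0.1332) = 329.7·60.1^(-0.1332) = 329.7·0.57950 = 191.061.
At 7678 K (t = 76.78):
  R = 329.7·(76.78 − 60)^(-0.1332) = 329.7·16.78^(-0.1332) = 329.7·0.68684 = 226.452.
Gain = 226.452 / 191.061 = 1.1852 → 1.185.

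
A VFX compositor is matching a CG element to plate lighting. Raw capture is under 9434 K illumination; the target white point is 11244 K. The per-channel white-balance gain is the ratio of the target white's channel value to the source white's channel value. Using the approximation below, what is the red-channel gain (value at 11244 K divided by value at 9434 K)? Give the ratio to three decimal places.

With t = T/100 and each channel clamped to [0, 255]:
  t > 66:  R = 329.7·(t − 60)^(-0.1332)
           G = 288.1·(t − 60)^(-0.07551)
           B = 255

0.945

At 9434 K (t = 94.34):
  R = 329.7·(94.34 − 60)^(-0.1332) = 329.7·34.34^(-0.1332) = 329.7·0.62435 = 205.850.
At 11244 K (t = 112.44):
  R = 329.7·(112.44 − 60)^(-0.1332) = 329.7·52.44^(-0.1332) = 329.7·0.59012 = 194.563.
Gain = 194.563 / 205.850 = 0.9452 → 0.945.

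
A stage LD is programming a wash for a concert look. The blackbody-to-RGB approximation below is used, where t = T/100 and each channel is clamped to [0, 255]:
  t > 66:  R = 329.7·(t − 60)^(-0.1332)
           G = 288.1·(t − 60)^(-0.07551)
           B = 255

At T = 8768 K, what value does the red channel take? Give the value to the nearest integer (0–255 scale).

212

t = 8768/100 = 87.68; the t > 66 branch applies.
R = 329.7·(87.68 − 60)^(-0.1332) = 329.7·27.68^(-0.1332) = 329.7·0.64254 = 211.847.
Rounded: 212.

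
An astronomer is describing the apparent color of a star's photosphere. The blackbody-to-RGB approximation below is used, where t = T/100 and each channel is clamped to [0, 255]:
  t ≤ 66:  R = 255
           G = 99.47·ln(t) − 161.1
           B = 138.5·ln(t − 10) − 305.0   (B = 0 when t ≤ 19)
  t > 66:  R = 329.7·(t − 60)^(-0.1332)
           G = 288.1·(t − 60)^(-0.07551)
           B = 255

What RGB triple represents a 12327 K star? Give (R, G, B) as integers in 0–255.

(190, 211, 255)

t = 12327/100 = 123.27; the t > 66 branch applies.
R = 329.7·(123.27 − 60)^(-0.1332) = 329.7·63.27^(-0.1332) = 329.7·0.57555 = 189.758.
G = 288.1·(123.27 − 60)^(-0.07551) = 288.1·63.27^(-0.07551) = 288.1·0.73112 = 210.637.
B = 255 by definition for t > 66.
Rounded: (190, 211, 255).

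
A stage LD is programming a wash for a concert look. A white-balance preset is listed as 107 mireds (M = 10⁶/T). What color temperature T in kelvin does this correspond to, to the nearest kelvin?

T = 10⁶ / 107 = 9345.79 K → 9346 K.

9346 K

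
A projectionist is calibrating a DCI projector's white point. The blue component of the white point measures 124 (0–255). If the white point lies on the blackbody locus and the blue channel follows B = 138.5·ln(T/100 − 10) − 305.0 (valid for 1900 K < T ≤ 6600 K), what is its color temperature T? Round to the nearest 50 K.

ln(t − 10) = (124 + 305.0) / 138.5 = 3.0975.
t − 10 = e^3.0975 = 22.142, so t = 32.142.
T = 100·t = 3214 K → 3200 K to the nearest 50 K.

3200 K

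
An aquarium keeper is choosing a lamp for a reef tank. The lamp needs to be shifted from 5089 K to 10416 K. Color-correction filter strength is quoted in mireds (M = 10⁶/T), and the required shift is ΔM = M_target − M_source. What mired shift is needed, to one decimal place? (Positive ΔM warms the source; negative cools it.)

M_source = 10⁶/5089 = 196.502; M_target = 10⁶/10416 = 96.006.
ΔM = 96.006 − 196.502 = -100.496 → -100.5 mireds, a cooling shift.

-100.5 mireds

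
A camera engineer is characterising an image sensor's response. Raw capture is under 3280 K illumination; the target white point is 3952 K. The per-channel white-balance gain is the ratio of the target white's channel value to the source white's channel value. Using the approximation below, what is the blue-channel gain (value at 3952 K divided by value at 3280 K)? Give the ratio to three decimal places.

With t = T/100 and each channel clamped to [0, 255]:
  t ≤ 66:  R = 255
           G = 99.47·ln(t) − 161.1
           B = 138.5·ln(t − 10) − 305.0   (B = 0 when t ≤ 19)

1.279

At 3280 K (t = 32.8):
  B = 138.5·ln(32.8 − 10) − 305.0 = 138.5·ln 22.8 − 305.0 = 138.5·3.1268 − 305.0 = 128.056.
At 3952 K (t = 39.52):
  B = 138.5·ln(39.52 − 10) − 305.0 = 138.5·ln 29.52 − 305.0 = 138.5·3.3851 − 305.0 = 163.832.
Gain = 163.832 / 128.056 = 1.2794 → 1.279.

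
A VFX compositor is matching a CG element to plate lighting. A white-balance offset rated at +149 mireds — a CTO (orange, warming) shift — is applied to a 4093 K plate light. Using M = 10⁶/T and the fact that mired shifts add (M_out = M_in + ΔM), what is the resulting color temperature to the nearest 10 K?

M_in = 10⁶/4093 = 244.32 mireds.
M_out = 244.32 + (+149) = 393.32 mireds.
T_out = 10⁶/393.32 = 2542.5 K → 2540 K.

2540 K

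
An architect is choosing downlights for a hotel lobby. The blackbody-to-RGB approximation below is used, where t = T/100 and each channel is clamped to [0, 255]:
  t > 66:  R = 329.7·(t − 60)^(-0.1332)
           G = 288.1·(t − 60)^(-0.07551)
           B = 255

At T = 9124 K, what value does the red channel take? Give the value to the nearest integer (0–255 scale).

t = 9124/100 = 91.24; the t > 66 branch applies.
R = 329.7·(91.24 − 60)^(-0.1332) = 329.7·31.24^(-0.1332) = 329.7·0.63227 = 208.460.
Rounded: 208.

208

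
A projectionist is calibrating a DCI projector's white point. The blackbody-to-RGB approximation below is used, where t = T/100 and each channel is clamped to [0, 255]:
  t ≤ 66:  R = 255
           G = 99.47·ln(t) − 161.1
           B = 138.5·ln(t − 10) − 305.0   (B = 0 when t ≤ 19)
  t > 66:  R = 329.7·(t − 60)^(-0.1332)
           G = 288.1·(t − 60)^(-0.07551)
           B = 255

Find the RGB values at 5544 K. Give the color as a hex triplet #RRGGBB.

t = 5544/100 = 55.44; the t ≤ 66 branch applies.
R = 255 by definition for t ≤ 66.
G = 99.47·ln 55.44 − 161.1 = 99.47·4.0153 − 161.1 = 238.302.
B = 138.5·ln(55.44 − 10) − 305.0 = 138.5·ln 45.44 − 305.0 = 138.5·3.8164 − 305.0 = 223.570.
Rounded: (255, 238, 224).
In hex: #FFEEE0.

#FFEEE0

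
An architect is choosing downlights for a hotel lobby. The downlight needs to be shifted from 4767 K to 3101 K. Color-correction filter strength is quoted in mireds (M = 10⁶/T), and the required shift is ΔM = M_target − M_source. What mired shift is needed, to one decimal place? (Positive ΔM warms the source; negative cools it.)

+112.7 mireds

M_source = 10⁶/4767 = 209.776; M_target = 10⁶/3101 = 322.477.
ΔM = 322.477 − 209.776 = 112.701 → +112.7 mireds, a warming shift.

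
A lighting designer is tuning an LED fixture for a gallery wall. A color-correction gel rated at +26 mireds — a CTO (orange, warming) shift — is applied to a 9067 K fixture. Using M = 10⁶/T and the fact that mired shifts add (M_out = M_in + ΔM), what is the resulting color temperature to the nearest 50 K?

M_in = 10⁶/9067 = 110.29 mireds.
M_out = 110.29 + (+26) = 136.29 mireds.
T_out = 10⁶/136.29 = 7337.3 K → 7350 K.

7350 K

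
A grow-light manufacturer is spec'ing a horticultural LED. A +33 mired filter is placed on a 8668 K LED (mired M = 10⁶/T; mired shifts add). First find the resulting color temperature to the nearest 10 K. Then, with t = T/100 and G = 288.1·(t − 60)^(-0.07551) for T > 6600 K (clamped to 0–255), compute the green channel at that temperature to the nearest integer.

248

M_in = 10⁶/8668 = 115.37; M_out = 115.37 + (+33) = 148.37.
T_out = 10⁶/148.37 = 6740.0 K → 6740 K; t = 67.4.
G = 288.1·(67.4 − 60)^(-0.07551) = 288.1·7.4^(-0.07551) = 288.1·0.85973 = 247.689.
Rounded: 248.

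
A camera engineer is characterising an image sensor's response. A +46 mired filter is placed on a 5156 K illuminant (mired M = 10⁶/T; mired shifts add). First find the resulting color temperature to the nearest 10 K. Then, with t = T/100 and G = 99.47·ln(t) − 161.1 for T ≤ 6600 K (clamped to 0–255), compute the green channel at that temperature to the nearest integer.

210

M_in = 10⁶/5156 = 193.95; M_out = 193.95 + (+46) = 239.95.
T_out = 10⁶/239.95 = 4167.6 K → 4170 K; t = 41.7.
G = 99.47·ln 41.7 − 161.1 = 99.47·3.7305 − 161.1 = 209.973.
Rounded: 210.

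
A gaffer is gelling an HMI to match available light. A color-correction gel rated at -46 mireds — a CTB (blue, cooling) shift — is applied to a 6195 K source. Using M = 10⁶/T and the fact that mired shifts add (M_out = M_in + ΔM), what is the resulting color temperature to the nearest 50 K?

8650 K

M_in = 10⁶/6195 = 161.42 mireds.
M_out = 161.42 + (-46) = 115.42 mireds.
T_out = 10⁶/115.42 = 8664.0 K → 8650 K.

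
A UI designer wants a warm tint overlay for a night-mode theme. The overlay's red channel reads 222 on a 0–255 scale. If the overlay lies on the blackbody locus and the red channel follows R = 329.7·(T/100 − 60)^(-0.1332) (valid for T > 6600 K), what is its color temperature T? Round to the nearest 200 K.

8000 K

(t − 60)^(-0.1332) = 222/329.7 = 0.67334.
t − 60 = 0.67334^(1/-0.1332) = 0.67334^(-7.508) = 19.478, so t = 79.478.
T = 100·t = 7948 K → 8000 K to the nearest 200 K.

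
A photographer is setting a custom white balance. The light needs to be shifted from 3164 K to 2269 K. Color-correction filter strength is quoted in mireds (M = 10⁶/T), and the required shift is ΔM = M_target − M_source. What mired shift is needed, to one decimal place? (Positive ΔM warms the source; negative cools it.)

+124.7 mireds

M_source = 10⁶/3164 = 316.056; M_target = 10⁶/2269 = 440.723.
ΔM = 440.723 − 316.056 = 124.667 → +124.7 mireds, a warming shift.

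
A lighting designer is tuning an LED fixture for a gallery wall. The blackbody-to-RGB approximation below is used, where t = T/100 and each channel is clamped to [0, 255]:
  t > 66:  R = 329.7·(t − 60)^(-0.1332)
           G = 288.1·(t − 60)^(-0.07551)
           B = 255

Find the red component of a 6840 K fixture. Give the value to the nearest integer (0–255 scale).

t = 6840/100 = 68.4; the t > 66 branch applies.
R = 329.7·(68.4 − 60)^(-0.1332) = 329.7·8.4^(-0.1332) = 329.7·0.75316 = 248.316.
Rounded: 248.

248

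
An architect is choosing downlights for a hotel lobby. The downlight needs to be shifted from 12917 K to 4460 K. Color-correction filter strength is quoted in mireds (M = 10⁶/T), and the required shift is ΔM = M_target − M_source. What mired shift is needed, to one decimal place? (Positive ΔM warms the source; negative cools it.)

+146.8 mireds

M_source = 10⁶/12917 = 77.417; M_target = 10⁶/4460 = 224.215.
ΔM = 224.215 − 77.417 = 146.798 → +146.8 mireds, a warming shift.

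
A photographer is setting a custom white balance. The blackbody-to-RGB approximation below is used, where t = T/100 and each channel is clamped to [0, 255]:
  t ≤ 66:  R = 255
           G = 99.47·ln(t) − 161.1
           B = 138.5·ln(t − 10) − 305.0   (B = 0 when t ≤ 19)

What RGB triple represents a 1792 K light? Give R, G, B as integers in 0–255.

t = 1792/100 = 17.92; the t ≤ 66 branch applies.
R = 255 by definition for t ≤ 66.
G = 99.47·ln 17.92 − 161.1 = 99.47·2.8859 − 161.1 = 125.962.
t = 17.92 ≤ 19, so B = 0.
Rounded: (255, 126, 0).

R=255, G=126, B=0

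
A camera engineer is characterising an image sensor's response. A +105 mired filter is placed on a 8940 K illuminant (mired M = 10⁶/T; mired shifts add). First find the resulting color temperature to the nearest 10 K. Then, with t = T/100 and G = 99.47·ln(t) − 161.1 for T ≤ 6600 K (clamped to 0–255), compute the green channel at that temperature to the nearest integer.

M_in = 10⁶/8940 = 111.86; M_out = 111.86 + (+105) = 216.86.
T_out = 10⁶/216.86 = 4611.3 K → 4610 K; t = 46.1.
G = 99.47·ln 46.1 − 161.1 = 99.47·3.8308 − 161.1 = 219.951.
Rounded: 220.

220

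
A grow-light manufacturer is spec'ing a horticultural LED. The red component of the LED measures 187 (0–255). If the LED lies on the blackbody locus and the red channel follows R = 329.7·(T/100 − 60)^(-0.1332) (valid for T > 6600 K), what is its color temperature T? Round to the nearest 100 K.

13100 K

(t − 60)^(-0.1332) = 187/329.7 = 0.56718.
t − 60 = 0.56718^(1/-0.1332) = 0.56718^(-7.508) = 70.620, so t = 130.620.
T = 100·t = 13062 K → 13100 K to the nearest 100 K.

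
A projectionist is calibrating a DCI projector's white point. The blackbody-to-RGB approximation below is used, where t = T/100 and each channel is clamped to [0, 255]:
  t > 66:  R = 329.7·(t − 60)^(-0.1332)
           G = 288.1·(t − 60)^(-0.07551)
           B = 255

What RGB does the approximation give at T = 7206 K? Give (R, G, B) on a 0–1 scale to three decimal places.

(0.928, 0.936, 1.000)

t = 7206/100 = 72.06; the t > 66 branch applies.
R = 329.7·(72.06 − 60)^(-0.1332) = 329.7·12.06^(-0.1332) = 329.7·0.71774 = 236.637.
G = 288.1·(72.06 − 60)^(-0.07551) = 288.1·12.06^(-0.07551) = 288.1·0.82860 = 238.721.
B = 255 by definition for t > 66.
Dividing each by 255: (0.9280, 0.9362, 1.0000) → (0.928, 0.936, 1.000).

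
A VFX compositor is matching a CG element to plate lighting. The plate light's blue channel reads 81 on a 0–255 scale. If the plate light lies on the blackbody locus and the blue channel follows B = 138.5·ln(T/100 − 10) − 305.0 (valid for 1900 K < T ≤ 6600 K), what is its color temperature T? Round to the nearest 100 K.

2600 K

ln(t − 10) = (81 + 305.0) / 138.5 = 2.7870.
t − 10 = e^2.7870 = 16.232, so t = 26.232.
T = 100·t = 2623 K → 2600 K to the nearest 100 K.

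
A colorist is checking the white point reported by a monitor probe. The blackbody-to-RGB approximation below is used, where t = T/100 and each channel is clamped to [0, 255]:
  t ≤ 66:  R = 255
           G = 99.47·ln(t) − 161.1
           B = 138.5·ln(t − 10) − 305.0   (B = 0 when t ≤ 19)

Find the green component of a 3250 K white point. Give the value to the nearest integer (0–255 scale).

185

t = 3250/100 = 32.5; the t ≤ 66 branch applies.
G = 99.47·ln 32.5 − 161.1 = 99.47·3.4812 − 161.1 = 185.179.
Rounded: 185.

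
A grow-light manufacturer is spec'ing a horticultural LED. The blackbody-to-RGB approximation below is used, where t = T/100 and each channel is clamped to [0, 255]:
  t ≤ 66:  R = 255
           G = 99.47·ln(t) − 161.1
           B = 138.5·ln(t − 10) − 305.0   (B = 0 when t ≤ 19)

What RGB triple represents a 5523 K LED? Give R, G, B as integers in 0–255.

t = 5523/100 = 55.23; the t ≤ 66 branch applies.
R = 255 by definition for t ≤ 66.
G = 99.47·ln 55.23 − 161.1 = 99.47·4.0115 − 161.1 = 237.925.
B = 138.5·ln(55.23 − 10) − 305.0 = 138.5·ln 45.23 − 305.0 = 138.5·3.8118 − 305.0 = 222.929.
Rounded: (255, 238, 223).

R=255, G=238, B=223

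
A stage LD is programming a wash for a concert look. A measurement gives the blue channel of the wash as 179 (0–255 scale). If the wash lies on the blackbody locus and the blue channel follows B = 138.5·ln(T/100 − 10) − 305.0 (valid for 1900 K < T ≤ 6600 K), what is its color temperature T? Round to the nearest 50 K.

4300 K

ln(t − 10) = (179 + 305.0) / 138.5 = 3.4946.
t − 10 = e^3.4946 = 32.937, so t = 42.937.
T = 100·t = 4294 K → 4300 K to the nearest 50 K.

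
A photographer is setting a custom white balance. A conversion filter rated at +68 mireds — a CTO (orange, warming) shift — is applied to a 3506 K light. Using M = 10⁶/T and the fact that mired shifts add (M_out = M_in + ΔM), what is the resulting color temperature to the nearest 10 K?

2830 K

M_in = 10⁶/3506 = 285.23 mireds.
M_out = 285.23 + (+68) = 353.23 mireds.
T_out = 10⁶/353.23 = 2831.1 K → 2830 K.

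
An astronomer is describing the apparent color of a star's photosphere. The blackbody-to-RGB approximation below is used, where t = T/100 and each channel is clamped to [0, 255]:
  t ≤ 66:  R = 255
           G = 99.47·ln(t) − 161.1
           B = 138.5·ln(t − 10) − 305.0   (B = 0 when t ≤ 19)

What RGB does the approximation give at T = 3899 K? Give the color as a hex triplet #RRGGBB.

t = 3899/100 = 38.99; the t ≤ 66 branch applies.
R = 255 by definition for t ≤ 66.
G = 99.47·ln 38.99 − 161.1 = 99.47·3.6633 − 161.1 = 203.289.
B = 138.5·ln(38.99 − 10) − 305.0 = 138.5·ln 28.99 − 305.0 = 138.5·3.3670 − 305.0 = 161.323.
Rounded: (255, 203, 161).
In hex: #FFCBA1.

#FFCBA1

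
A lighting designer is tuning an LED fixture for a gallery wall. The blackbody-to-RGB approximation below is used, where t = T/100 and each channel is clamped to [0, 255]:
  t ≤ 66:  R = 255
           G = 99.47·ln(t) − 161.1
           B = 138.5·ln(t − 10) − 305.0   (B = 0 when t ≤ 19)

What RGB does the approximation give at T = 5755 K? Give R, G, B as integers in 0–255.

R=255, G=242, B=230

t = 5755/100 = 57.55; the t ≤ 66 branch applies.
R = 255 by definition for t ≤ 66.
G = 99.47·ln 57.55 − 161.1 = 99.47·4.0527 − 161.1 = 242.018.
B = 138.5·ln(57.55 − 10) − 305.0 = 138.5·ln 47.55 − 305.0 = 138.5·3.8618 − 305.0 = 229.857.
Rounded: (255, 242, 230).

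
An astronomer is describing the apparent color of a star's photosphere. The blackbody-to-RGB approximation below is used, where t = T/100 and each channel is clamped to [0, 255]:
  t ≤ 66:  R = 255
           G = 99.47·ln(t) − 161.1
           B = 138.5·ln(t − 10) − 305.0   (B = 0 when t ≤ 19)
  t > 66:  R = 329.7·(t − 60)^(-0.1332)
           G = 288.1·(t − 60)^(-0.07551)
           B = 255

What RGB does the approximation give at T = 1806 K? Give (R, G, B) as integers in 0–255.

t = 1806/100 = 18.06; the t ≤ 66 branch applies.
R = 255 by definition for t ≤ 66.
G = 99.47·ln 18.06 − 161.1 = 99.47·2.8937 − 161.1 = 126.736.
t = 18.06 ≤ 19, so B = 0.
Rounded: (255, 127, 0).

(255, 127, 0)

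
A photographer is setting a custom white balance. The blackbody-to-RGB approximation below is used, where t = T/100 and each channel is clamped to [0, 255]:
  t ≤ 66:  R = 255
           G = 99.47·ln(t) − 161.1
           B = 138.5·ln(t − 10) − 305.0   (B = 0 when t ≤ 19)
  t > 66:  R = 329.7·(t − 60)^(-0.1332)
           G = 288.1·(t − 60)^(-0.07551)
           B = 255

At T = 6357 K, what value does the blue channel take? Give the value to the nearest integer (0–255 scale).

246

t = 6357/100 = 63.57; the t ≤ 66 branch applies.
B = 138.5·ln(63.57 − 10) − 305.0 = 138.5·ln 53.57 − 305.0 = 138.5·3.9810 − 305.0 = 246.367.
Rounded: 246.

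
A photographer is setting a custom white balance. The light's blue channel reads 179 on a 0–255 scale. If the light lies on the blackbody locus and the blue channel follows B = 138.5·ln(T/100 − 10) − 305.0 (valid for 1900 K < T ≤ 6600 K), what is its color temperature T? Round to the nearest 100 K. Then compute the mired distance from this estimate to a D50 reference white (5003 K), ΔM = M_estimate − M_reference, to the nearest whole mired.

+33 mireds

ln(t − 10) = (179 + 305.0) / 138.5 = 3.4946.
t − 10 = e^3.4946 = 32.937, so t = 42.937.
T = 100·t = 4294 K → 4300 K to the nearest 100 K.
M_estimate = 10⁶/4300 = 232.56; M_reference = 10⁶/5003 = 199.88.
ΔM = 232.56 − 199.88 = 32.68 → +33 mireds.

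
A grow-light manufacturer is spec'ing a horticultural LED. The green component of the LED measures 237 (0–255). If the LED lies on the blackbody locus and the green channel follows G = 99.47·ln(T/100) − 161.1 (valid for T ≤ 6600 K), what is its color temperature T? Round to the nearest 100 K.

ln t = (237 + 161.1) / 99.47 = 4.0022.
t = e^4.0022 = 54.719.
T = 100·t = 5472 K → 5500 K to the nearest 100 K.

5500 K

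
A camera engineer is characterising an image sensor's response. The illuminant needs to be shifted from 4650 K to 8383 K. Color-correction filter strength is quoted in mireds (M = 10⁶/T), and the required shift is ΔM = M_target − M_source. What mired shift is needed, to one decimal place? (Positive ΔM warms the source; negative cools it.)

-95.8 mireds

M_source = 10⁶/4650 = 215.054; M_target = 10⁶/8383 = 119.289.
ΔM = 119.289 − 215.054 = -95.765 → -95.8 mireds, a cooling shift.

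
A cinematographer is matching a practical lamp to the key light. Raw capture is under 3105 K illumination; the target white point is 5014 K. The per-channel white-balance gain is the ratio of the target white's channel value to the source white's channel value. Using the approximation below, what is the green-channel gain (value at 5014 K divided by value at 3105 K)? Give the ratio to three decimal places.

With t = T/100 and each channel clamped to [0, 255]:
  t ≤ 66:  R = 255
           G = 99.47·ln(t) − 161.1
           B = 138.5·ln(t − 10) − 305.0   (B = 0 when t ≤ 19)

1.264

At 3105 K (t = 31.05):
  G = 99.47·ln 31.05 − 161.1 = 99.47·3.4356 − 161.1 = 180.639.
At 5014 K (t = 50.14):
  G = 99.47·ln 50.14 − 161.1 = 99.47·3.9148 − 161.1 = 228.307.
Gain = 228.307 / 180.639 = 1.2639 → 1.264.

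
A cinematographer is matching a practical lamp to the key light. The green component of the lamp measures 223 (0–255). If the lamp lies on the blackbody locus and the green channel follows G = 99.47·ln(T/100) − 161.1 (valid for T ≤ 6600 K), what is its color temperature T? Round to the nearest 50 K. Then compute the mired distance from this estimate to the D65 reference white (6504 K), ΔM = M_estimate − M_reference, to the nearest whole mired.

+57 mireds

ln t = (223 + 161.1) / 99.47 = 3.8615.
t = e^3.8615 = 47.535.
T = 100·t = 4753 K → 4750 K to the nearest 50 K.
M_estimate = 10⁶/4750 = 210.53; M_reference = 10⁶/6504 = 153.75.
ΔM = 210.53 − 153.75 = 56.77 → +57 mireds.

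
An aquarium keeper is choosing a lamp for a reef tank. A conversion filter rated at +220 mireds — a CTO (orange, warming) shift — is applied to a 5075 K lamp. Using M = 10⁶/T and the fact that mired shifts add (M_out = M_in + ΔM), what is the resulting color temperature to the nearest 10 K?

M_in = 10⁶/5075 = 197.04 mireds.
M_out = 197.04 + (+220) = 417.04 mireds.
T_out = 10⁶/417.04 = 2397.8 K → 2400 K.

2400 K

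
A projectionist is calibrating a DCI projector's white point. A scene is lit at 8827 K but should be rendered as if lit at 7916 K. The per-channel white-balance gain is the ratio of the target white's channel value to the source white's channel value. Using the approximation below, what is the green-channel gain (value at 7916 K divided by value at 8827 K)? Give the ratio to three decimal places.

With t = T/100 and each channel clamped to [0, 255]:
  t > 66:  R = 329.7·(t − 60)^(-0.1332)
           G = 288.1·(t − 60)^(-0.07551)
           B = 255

At 8827 K (t = 88.27):
  G = 288.1·(88.27 − 60)^(-0.07551) = 288.1·28.27^(-0.07551) = 288.1·0.77698 = 223.848.
At 7916 K (t = 79.16):
  G = 288.1·(79.16 − 60)^(-0.07551) = 288.1·19.16^(-0.07551) = 288.1·0.80014 = 230.521.
Gain = 230.521 / 223.848 = 1.0298 → 1.030.

1.030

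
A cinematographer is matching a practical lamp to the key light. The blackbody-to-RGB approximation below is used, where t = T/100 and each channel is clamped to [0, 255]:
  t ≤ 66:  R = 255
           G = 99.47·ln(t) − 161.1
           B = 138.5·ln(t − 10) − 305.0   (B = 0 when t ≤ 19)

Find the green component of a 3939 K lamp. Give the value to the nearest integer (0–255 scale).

t = 3939/100 = 39.39; the t ≤ 66 branch applies.
G = 99.47·ln 39.39 − 161.1 = 99.47·3.6735 − 161.1 = 204.304.
Rounded: 204.

204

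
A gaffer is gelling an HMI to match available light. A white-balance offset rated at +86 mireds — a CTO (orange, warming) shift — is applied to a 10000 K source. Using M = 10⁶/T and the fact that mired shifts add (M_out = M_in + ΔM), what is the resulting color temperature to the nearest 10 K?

M_in = 10⁶/10000 = 100.00 mireds.
M_out = 100.00 + (+86) = 186.00 mireds.
T_out = 10⁶/186.00 = 5376.3 K → 5380 K.

5380 K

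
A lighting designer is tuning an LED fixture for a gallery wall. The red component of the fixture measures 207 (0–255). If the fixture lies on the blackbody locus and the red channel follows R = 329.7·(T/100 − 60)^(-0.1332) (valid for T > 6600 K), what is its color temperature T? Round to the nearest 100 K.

(t − 60)^(-0.1332) = 207/329.7 = 0.62784.
t − 60 = 0.62784^(1/-0.1332) = 0.62784^(-7.508) = 32.933, so t = 92.933.
T = 100·t = 9293 K → 9300 K to the nearest 100 K.

9300 K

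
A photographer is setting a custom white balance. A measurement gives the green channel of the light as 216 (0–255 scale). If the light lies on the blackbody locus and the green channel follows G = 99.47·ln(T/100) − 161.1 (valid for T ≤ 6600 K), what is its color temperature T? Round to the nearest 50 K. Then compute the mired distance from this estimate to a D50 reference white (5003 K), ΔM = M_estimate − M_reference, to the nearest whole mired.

ln t = (216 + 161.1) / 99.47 = 3.7911.
t = e^3.7911 = 44.305.
T = 100·t = 4430 K → 4450 K to the nearest 50 K.
M_estimate = 10⁶/4450 = 224.72; M_reference = 10⁶/5003 = 199.88.
ΔM = 224.72 − 199.88 = 24.84 → +25 mireds.

+25 mireds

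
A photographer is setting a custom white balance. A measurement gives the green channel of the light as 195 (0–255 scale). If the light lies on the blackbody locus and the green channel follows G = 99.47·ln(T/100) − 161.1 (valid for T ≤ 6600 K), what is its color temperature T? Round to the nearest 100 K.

ln t = (195 + 161.1) / 99.47 = 3.5800.
t = e^3.5800 = 35.873.
T = 100·t = 3587 K → 3600 K to the nearest 100 K.

3600 K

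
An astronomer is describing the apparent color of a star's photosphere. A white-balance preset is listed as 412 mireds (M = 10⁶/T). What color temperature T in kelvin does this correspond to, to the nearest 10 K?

2430 K

T = 10⁶ / 412 = 2427.18 K → 2430 K.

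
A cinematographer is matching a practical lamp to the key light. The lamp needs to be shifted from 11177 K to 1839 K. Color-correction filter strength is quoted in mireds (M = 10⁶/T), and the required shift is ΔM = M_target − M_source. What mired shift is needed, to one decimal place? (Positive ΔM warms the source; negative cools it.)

+454.3 mireds

M_source = 10⁶/11177 = 89.469; M_target = 10⁶/1839 = 543.774.
ΔM = 543.774 − 89.469 = 454.304 → +454.3 mireds, a warming shift.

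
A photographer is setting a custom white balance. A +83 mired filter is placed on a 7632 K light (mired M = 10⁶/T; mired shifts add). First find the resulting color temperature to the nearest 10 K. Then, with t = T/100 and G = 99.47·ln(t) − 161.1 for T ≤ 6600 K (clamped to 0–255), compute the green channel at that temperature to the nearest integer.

M_in = 10⁶/7632 = 131.03; M_out = 131.03 + (+83) = 214.03.
T_out = 10⁶/214.03 = 4672.3 K → 4670 K; t = 46.7.
G = 99.47·ln 46.7 − 161.1 = 99.47·3.8437 − 161.1 = 221.237.
Rounded: 221.

221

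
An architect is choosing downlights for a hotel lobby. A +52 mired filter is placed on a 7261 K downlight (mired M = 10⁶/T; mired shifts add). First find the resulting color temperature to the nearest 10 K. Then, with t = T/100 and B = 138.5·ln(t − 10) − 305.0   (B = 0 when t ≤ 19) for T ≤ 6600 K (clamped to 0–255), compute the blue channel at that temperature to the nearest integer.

215

M_in = 10⁶/7261 = 137.72; M_out = 137.72 + (+52) = 189.72.
T_out = 10⁶/189.72 = 5270.9 K → 5270 K; t = 52.7.
B = 138.5·ln(52.7 − 10) − 305.0 = 138.5·ln 42.7 − 305.0 = 138.5·3.7542 − 305.0 = 214.957.
Rounded: 215.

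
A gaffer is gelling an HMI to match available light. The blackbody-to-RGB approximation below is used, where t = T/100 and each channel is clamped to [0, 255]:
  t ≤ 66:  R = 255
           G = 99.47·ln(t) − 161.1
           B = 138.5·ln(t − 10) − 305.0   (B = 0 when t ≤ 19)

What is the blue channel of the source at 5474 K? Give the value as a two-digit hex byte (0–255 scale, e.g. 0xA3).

0xDD

t = 5474/100 = 54.74; the t ≤ 66 branch applies.
B = 138.5·ln(54.74 − 10) − 305.0 = 138.5·ln 44.74 − 305.0 = 138.5·3.8009 − 305.0 = 221.420.
Rounded: 221; in hex, 0xDD.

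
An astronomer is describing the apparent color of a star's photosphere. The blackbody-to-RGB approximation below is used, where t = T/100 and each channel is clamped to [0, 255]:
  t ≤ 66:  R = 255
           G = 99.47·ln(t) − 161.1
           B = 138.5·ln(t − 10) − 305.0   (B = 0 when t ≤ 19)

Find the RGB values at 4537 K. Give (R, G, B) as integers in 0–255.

t = 4537/100 = 45.37; the t ≤ 66 branch applies.
R = 255 by definition for t ≤ 66.
G = 99.47·ln 45.37 − 161.1 = 99.47·3.8149 − 161.1 = 218.363.
B = 138.5·ln(45.37 − 10) − 305.0 = 138.5·ln 35.37 − 305.0 = 138.5·3.5659 − 305.0 = 188.872.
Rounded: (255, 218, 189).

(255, 218, 189)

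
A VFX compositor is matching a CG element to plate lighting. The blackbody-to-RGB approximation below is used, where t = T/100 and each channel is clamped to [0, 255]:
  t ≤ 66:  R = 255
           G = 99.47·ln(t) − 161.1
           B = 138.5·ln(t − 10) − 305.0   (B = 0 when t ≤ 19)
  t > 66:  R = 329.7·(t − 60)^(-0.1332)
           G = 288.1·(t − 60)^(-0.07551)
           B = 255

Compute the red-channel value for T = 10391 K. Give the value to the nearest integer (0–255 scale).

199

t = 10391/100 = 103.91; the t > 66 branch applies.
R = 329.7·(103.91 − 60)^(-0.1332) = 329.7·43.91^(-0.1332) = 329.7·0.60424 = 199.218.
Rounded: 199.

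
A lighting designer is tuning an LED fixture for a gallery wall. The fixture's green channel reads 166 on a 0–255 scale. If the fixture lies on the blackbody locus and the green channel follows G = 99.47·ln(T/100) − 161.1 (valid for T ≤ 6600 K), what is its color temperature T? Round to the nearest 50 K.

2700 K

ln t = (166 + 161.1) / 99.47 = 3.2884.
t = e^3.2884 = 26.801.
T = 100·t = 2680 K → 2700 K to the nearest 50 K.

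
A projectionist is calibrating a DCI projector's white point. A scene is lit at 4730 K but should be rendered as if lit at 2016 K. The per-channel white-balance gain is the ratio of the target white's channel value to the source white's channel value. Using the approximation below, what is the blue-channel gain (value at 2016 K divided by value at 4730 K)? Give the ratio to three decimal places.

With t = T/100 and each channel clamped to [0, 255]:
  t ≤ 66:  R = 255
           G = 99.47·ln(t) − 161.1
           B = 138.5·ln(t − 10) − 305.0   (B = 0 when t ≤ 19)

At 4730 K (t = 47.3):
  B = 138.5·ln(47.3 − 10) − 305.0 = 138.5·ln 37.3 − 305.0 = 138.5·3.6190 − 305.0 = 196.231.
At 2016 K (t = 20.16):
  B = 138.5·ln(20.16 − 10) − 305.0 = 138.5·ln 10.16 − 305.0 = 138.5·2.3185 − 305.0 = 16.106.
Gain = 16.106 / 196.231 = 0.0821 → 0.082.

0.082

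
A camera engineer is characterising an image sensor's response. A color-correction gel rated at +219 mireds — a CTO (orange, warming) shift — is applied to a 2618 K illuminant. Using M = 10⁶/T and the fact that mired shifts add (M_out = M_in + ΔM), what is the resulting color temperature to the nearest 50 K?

1650 K

M_in = 10⁶/2618 = 381.97 mireds.
M_out = 381.97 + (+219) = 600.97 mireds.
T_out = 10⁶/600.97 = 1664.0 K → 1650 K.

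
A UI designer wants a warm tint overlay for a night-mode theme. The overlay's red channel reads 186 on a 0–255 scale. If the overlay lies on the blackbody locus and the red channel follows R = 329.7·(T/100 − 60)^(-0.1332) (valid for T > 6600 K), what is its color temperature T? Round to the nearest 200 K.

(t − 60)^(-0.1332) = 186/329.7 = 0.56415.
t − 60 = 0.56415^(1/-0.1332) = 0.56415^(-7.508) = 73.521, so t = 133.521.
T = 100·t = 13352 K → 13400 K to the nearest 200 K.

13400 K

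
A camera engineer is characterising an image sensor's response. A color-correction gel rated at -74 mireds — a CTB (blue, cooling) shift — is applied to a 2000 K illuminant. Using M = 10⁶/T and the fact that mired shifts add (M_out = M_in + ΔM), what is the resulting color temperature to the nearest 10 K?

2350 K

M_in = 10⁶/2000 = 500.00 mireds.
M_out = 500.00 + (-74) = 426.00 mireds.
T_out = 10⁶/426.00 = 2347.4 K → 2350 K.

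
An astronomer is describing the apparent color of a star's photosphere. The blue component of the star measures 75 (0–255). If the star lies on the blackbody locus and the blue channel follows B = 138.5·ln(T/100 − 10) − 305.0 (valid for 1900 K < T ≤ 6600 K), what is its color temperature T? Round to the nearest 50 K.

2550 K

ln(t − 10) = (75 + 305.0) / 138.5 = 2.7437.
t − 10 = e^2.7437 = 15.544, so t = 25.544.
T = 100·t = 2554 K → 2550 K to the nearest 50 K.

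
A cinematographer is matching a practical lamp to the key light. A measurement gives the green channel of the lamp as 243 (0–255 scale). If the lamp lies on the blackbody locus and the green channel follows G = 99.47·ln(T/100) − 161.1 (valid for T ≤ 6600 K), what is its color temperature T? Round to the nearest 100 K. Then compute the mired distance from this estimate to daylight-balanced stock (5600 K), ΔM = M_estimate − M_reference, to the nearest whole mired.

-6 mireds

ln t = (243 + 161.1) / 99.47 = 4.0625.
t = e^4.0625 = 58.121.
T = 100·t = 5812 K → 5800 K to the nearest 100 K.
M_estimate = 10⁶/5800 = 172.41; M_reference = 10⁶/5600 = 178.57.
ΔM = 172.41 − 178.57 = -6.16 → -6 mireds.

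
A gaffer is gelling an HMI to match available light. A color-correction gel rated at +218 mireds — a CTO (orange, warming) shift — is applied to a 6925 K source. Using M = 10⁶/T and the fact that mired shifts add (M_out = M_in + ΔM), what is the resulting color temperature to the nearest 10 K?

M_in = 10⁶/6925 = 144.40 mireds.
M_out = 144.40 + (+218) = 362.40 mireds.
T_out = 10⁶/362.40 = 2759.3 K → 2760 K.

2760 K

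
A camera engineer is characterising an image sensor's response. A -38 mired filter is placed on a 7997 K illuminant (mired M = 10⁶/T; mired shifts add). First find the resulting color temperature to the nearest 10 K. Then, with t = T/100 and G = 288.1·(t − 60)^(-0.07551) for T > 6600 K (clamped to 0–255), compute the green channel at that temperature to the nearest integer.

213

M_in = 10⁶/7997 = 125.05; M_out = 125.05 + (-38) = 87.05.
T_out = 10⁶/87.05 = 11488.1 K → 11490 K; t = 114.9.
G = 288.1·(114.9 − 60)^(-0.07551) = 288.1·54.9^(-0.07551) = 288.1·0.73900 = 212.906.
Rounded: 213.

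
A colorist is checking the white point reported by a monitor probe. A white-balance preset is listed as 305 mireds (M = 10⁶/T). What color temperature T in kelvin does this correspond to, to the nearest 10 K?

T = 10⁶ / 305 = 3278.69 K → 3280 K.

3280 K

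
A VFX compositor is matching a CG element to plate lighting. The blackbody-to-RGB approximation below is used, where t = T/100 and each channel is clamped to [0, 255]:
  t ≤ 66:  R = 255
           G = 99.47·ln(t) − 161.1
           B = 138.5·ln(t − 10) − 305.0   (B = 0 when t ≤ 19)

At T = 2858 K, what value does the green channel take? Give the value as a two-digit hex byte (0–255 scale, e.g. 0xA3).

0xAC

t = 2858/100 = 28.58; the t ≤ 66 branch applies.
G = 99.47·ln 28.58 − 161.1 = 99.47·3.3527 − 161.1 = 172.394.
Rounded: 172; in hex, 0xAC.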